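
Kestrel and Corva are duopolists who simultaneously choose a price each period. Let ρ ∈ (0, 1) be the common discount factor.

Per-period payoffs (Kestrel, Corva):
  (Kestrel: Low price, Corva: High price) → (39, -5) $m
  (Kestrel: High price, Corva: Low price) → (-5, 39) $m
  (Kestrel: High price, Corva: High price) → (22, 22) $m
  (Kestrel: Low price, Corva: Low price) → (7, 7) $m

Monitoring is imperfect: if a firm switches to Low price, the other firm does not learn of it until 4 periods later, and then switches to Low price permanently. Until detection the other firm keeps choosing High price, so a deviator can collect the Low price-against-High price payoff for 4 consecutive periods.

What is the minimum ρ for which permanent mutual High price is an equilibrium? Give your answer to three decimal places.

0.854

Deviating for the 4 undetected periods gains 39−22 = 17 per period over cooperation, then loses 22−7 = 15 per period forever once punishment starts.
Gain: 17(1 + ρ + … + ρ^3); loss: 15·ρ^4/(1−ρ).
No profitable deviation ⇔ 17(1−ρ^4) ≤ 15·ρ^4, i.e. ρ^4 ≥ 17/(17+15) = 17/32.
Hence ρ ≥ (17/32)^(1/4) ≈ 0.854.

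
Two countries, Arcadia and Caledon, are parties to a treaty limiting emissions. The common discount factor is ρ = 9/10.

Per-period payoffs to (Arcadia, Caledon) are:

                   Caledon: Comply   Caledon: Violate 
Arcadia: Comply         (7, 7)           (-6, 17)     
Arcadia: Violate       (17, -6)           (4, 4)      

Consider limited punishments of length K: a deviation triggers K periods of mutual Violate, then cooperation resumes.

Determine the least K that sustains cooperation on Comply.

Need Σ_{k=1}^{K} ρ^k ≥ (17−7)/(7−4) = 3.3333 at ρ = 9/10.
At K = 4 the sum is 3.0951 < 3.3333; at K = 5 it is 3.6856 ≥ 3.3333.
So the minimum punishment length is K = 5.

5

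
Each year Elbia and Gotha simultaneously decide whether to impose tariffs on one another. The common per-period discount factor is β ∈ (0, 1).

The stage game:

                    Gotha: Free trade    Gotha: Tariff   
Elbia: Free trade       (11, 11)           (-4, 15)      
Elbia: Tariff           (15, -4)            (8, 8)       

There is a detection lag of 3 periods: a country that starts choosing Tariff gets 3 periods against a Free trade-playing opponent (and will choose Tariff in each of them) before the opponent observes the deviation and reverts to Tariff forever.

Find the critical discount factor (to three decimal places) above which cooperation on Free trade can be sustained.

A deviator earns 15 for 3 periods, then 8 forever; cooperating earns 11 forever. Multiplying the IC by (1−β):
11 ≥ 15(1−β^3) + 8β^3, so 7·β^3 ≥ 4 and β^3 ≥ 4/7.
β ≥ (4/7)^(1/3) ≈ 0.830.

0.830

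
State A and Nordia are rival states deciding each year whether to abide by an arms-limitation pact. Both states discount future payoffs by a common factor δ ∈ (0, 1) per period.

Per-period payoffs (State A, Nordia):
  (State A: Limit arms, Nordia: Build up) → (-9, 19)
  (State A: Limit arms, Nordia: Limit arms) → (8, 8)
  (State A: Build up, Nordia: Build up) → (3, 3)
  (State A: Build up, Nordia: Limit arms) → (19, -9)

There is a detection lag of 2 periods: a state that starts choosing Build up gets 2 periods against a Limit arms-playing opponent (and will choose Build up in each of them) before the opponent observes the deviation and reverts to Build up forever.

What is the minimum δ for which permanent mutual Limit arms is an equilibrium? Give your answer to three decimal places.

0.829

Deviating for the 2 undetected periods gains 19−8 = 11 per period over cooperation, then loses 8−3 = 5 per period forever once punishment starts.
Gain: 11(1 + δ + … + δ^1); loss: 5·δ^2/(1−δ).
No profitable deviation ⇔ 11(1−δ^2) ≤ 5·δ^2, i.e. δ^2 ≥ 11/(11+5) = 11/16.
Hence δ ≥ (11/16)^(1/2) ≈ 0.829.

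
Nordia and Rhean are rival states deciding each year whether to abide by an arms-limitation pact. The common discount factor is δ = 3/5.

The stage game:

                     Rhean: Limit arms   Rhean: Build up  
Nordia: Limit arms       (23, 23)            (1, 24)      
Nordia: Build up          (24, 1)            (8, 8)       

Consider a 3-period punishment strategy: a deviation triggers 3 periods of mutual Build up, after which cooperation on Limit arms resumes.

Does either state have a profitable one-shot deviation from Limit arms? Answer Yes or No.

No

IC: δ+…+δ^3 ≥ (24−23)/(23−8) = 1/15.
At δ = 3/5: partial sum = 1.1760 ≥ 0.0667. Cooperation sustainable.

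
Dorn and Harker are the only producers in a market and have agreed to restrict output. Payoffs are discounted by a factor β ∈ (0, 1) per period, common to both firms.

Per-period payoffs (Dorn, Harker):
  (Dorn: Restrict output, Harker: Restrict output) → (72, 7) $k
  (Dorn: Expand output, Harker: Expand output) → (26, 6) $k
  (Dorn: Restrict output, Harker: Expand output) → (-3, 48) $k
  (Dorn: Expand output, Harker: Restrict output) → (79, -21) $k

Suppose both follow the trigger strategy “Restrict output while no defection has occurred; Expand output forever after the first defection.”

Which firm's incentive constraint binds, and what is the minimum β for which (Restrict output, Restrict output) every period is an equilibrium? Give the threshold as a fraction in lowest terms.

Harker; β ≥ 41/42

For Dorn: deviation gain 79−72 = 7, per-period punishment loss 72−26 = 46. IC gives β ≥ 7/53.
For Harker: gain 41, loss 1 per period, so β ≥ 41/42.
The tighter constraint is Harker's, so cooperation needs β ≥ 41/42.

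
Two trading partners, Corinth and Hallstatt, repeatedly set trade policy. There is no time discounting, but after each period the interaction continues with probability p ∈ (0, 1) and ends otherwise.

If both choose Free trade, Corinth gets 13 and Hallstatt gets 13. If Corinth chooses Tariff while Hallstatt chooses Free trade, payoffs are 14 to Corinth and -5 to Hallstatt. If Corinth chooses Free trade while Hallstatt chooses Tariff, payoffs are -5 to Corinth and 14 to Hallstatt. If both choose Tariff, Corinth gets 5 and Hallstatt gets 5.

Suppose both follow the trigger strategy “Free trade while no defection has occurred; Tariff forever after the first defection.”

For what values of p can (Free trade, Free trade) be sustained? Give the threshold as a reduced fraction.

With no time discounting, the continuation probability p plays the role of the discount factor.
Grim-trigger IC: 13/(1−p) ≥ 14 + 5p/(1−p) ⇒ p ≥ (14−13)/(14−5) = 1/9.

1/9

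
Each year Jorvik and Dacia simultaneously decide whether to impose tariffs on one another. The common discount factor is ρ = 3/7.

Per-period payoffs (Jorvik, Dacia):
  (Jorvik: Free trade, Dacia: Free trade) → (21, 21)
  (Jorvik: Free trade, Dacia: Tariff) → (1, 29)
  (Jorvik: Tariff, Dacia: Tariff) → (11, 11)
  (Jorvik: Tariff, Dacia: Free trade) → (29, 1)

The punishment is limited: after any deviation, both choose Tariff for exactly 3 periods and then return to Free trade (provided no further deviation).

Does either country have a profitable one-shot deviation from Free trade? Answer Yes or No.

Comparing payoff streams over the 4 periods until play realigns: cooperate → 21(1+ρ+…+ρ^3); deviate → 29 + 11(ρ+…+ρ^3).
Cooperation is sustained iff (21−11)(ρ+…+ρ^3) ≥ 29−21.
ρ+…+ρ^3 = 3/7·(1−(3/7)^3)/(1−3/7) = 0.6910, and (29−21)/(21−11) = 0.8000.
0.6910 < 0.8000, so cooperation is not sustainable.

Yes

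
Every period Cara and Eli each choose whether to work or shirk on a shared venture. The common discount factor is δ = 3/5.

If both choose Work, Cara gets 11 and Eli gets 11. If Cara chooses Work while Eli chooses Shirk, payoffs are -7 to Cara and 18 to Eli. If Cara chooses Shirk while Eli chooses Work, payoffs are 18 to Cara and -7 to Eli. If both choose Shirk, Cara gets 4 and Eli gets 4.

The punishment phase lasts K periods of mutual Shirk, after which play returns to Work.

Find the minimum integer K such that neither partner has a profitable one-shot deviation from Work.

3

No profitable deviation requires (11−4)(δ+…+δ^K) ≥ 18−11, i.e. δ+…+δ^K ≥ 1 ≈ 1.0000.
With δ = 3/5, the partial sums are K=1: 0.6000, K=2: 0.9600, K=3: 1.1760.
K = 3 is the first length at which the sum reaches 1.0000.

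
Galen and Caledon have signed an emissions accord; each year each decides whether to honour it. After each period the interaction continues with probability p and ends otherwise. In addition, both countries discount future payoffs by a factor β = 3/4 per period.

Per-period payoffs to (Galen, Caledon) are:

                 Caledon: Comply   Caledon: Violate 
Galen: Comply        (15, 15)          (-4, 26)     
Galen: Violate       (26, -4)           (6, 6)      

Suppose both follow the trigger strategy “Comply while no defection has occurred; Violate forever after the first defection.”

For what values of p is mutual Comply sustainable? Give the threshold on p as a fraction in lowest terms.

11/15

With continuation probability p and discount β, the effective per-period discount factor is βp.
Grim-trigger IC: βp ≥ (26−15)/(26−6) = 11/20.
So p ≥ (11/20)/(3/4) = 11/15.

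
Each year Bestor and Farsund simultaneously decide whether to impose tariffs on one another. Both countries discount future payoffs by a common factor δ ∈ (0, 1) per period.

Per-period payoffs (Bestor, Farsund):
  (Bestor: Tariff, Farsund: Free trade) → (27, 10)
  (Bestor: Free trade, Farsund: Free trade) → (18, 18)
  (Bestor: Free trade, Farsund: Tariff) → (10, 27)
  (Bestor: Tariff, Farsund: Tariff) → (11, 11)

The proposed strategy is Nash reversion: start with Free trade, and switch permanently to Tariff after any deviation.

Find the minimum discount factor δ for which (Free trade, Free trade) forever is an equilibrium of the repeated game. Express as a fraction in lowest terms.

9/16

18/(1−δ) ≥ 27 + 11δ/(1−δ)
18 ≥ 27 − 16δ
δ ≥ 9/16.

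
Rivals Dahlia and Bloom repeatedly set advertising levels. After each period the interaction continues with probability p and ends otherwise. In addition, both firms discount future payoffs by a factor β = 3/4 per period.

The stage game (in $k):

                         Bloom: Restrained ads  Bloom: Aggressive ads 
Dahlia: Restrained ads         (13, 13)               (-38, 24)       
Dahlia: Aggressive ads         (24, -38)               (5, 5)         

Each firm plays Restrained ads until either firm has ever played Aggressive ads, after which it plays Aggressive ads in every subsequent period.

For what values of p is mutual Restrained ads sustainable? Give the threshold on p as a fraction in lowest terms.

44/57

With continuation probability p and discount β, the effective per-period discount factor is βp.
Grim-trigger IC: βp ≥ (24−13)/(24−5) = 11/19.
So p ≥ (11/19)/(3/4) = 44/57.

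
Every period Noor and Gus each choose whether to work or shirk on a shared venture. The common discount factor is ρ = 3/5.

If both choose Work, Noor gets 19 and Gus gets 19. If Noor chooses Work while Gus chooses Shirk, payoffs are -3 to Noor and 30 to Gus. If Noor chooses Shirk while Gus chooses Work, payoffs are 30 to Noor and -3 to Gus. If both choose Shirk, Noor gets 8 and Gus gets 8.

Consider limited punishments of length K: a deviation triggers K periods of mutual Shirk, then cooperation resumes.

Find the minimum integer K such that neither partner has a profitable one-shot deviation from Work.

3

IC: ρ(1−ρ^K)/(1−ρ) ≥ (30−19)/(19−8) = 1.
With ρ = 3/5: need 1 − ρ^K ≥ 1·(1−3/5)/(3/5), i.e. ρ^K ≤ 0.3333.
Since (3/5)^2 = 0.3600 and (3/5)^3 = 0.2160, the smallest such K is 3.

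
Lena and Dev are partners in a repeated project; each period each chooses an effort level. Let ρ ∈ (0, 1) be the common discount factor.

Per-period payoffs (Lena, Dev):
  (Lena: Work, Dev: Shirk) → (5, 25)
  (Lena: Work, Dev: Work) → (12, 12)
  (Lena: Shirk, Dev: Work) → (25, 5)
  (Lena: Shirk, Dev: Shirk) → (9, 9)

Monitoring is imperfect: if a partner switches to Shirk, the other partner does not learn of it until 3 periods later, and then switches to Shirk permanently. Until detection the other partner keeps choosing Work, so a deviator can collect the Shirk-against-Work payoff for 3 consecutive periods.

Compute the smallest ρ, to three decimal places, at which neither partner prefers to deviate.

0.933

A deviator earns 25 for 3 periods, then 9 forever; cooperating earns 12 forever. Multiplying the IC by (1−ρ):
12 ≥ 25(1−ρ^3) + 9ρ^3, so 16·ρ^3 ≥ 13 and ρ^3 ≥ 13/16.
ρ ≥ (13/16)^(1/3) ≈ 0.933.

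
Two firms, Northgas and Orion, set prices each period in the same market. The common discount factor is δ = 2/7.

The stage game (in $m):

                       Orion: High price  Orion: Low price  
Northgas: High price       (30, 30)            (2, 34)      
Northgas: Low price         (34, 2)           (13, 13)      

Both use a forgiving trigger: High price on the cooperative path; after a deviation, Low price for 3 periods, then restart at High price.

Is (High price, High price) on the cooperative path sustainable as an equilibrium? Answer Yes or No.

Yes

IC: δ+…+δ^3 ≥ (34−30)/(30−13) = 4/17.
At δ = 2/7: partial sum = 0.3907 ≥ 0.2353. Cooperation sustainable.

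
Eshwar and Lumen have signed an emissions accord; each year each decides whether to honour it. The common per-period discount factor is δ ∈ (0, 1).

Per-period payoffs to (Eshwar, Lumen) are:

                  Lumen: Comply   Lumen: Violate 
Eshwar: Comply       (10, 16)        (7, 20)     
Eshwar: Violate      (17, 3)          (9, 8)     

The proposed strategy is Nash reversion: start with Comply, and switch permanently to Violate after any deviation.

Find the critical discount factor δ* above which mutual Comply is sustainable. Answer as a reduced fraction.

Eshwar's threshold: (17−10)/(17−9) = 7/8.
Lumen's threshold: (20−16)/(20−8) = 1/3.
7/8 > 1/3, so Eshwar binds and δ* = 7/8.

7/8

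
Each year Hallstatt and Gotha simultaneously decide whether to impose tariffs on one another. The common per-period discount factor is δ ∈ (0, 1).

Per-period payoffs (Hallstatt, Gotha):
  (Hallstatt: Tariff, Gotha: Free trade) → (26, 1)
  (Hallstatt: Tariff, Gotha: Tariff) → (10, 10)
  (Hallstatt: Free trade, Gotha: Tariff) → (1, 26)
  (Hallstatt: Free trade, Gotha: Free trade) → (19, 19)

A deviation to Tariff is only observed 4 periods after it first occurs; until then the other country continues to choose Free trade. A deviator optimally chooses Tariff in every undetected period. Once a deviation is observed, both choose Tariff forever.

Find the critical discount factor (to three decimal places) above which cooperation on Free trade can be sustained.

0.813

Deviating for the 4 undetected periods gains 26−19 = 7 per period over cooperation, then loses 19−10 = 9 per period forever once punishment starts.
Gain: 7(1 + δ + … + δ^3); loss: 9·δ^4/(1−δ).
No profitable deviation ⇔ 7(1−δ^4) ≤ 9·δ^4, i.e. δ^4 ≥ 7/(7+9) = 7/16.
Hence δ ≥ (7/16)^(1/4) ≈ 0.813.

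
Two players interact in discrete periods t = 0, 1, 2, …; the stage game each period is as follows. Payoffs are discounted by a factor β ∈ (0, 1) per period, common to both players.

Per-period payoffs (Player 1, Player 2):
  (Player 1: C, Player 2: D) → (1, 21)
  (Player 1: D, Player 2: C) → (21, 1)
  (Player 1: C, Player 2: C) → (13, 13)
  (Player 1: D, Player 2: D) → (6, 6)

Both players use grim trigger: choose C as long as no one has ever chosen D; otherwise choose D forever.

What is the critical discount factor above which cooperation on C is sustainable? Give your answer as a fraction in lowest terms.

13/(1−β) ≥ 21 + 6β/(1−β)
13 ≥ 21 − 15β
β ≥ 8/15.

8/15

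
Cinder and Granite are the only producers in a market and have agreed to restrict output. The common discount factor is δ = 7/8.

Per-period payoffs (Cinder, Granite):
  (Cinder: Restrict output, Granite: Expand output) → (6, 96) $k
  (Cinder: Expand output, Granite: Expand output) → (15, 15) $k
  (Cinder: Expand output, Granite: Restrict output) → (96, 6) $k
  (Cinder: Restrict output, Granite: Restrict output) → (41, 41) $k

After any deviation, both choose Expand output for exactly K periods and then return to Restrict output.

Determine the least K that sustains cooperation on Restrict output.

Need Σ_{k=1}^{K} δ^k ≥ (96−41)/(41−15) = 2.1154 at δ = 7/8.
At K = 2 the sum is 1.6406 < 2.1154; at K = 3 it is 2.3105 ≥ 2.1154.
So the minimum punishment length is K = 3.

3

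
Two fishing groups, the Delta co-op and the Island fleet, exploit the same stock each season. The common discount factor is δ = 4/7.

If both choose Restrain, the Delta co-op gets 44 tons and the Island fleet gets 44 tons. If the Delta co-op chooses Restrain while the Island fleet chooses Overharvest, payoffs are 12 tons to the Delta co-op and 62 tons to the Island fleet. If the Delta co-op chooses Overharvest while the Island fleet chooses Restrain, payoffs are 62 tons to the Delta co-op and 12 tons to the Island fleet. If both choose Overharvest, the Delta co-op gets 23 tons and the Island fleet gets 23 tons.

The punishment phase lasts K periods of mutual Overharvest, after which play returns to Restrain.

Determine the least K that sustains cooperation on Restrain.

IC: δ(1−δ^K)/(1−δ) ≥ (62−44)/(44−23) = 6/7.
With δ = 4/7: need 1 − δ^K ≥ 6/7·(1−4/7)/(4/7), i.e. δ^K ≤ 0.3571.
Since (4/7)^1 = 0.5714 and (4/7)^2 = 0.3265, the smallest such K is 2.

2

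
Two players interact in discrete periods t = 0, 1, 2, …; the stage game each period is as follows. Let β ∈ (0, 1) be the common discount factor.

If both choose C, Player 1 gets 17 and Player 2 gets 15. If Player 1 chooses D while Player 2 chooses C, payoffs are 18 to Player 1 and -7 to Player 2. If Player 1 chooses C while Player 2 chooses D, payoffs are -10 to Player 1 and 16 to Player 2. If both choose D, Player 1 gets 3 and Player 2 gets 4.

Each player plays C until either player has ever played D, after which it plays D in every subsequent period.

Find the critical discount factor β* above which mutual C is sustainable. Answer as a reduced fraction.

1/12

Player 1's threshold: (18−17)/(18−3) = 1/15.
Player 2's threshold: (16−15)/(16−4) = 1/12.
1/15 < 1/12, so Player 2 binds and β* = 1/12.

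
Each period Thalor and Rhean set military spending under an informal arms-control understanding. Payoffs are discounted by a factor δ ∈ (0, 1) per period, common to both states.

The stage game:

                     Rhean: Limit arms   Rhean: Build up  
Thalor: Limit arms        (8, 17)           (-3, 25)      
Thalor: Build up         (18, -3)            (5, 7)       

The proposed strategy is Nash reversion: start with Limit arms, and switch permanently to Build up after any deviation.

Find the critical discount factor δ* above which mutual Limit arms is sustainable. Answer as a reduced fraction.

For Thalor: deviation gain 18−8 = 10, per-period punishment loss 8−5 = 3. IC gives δ ≥ 10/13.
For Rhean: gain 8, loss 10 per period, so δ ≥ 8/18 = 4/9.
The tighter constraint is Thalor's, so cooperation needs δ ≥ 10/13.

10/13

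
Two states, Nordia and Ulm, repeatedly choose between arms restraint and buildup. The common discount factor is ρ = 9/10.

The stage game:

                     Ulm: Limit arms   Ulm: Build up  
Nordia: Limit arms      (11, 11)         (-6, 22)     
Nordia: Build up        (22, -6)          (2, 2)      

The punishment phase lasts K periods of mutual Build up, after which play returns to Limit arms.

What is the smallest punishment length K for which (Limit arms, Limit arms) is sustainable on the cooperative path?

2

IC: ρ(1−ρ^K)/(1−ρ) ≥ (22−11)/(11−2) = 11/9.
With ρ = 9/10: need 1 − ρ^K ≥ 11/9·(1−9/10)/(9/10), i.e. ρ^K ≤ 0.8642.
Since (9/10)^1 = 0.9000 and (9/10)^2 = 0.8100, the smallest such K is 2.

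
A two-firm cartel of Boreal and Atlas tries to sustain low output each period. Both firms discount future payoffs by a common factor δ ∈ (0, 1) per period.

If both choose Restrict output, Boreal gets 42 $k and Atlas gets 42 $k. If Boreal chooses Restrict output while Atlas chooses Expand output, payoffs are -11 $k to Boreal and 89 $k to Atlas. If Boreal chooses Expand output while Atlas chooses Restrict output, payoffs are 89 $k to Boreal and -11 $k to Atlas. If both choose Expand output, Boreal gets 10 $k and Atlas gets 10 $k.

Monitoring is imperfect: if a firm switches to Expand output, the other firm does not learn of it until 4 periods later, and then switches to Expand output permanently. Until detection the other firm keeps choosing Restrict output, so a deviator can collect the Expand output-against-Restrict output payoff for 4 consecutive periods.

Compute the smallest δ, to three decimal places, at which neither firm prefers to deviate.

0.878

A deviator earns 89 for 4 periods, then 10 forever; cooperating earns 42 forever. Multiplying the IC by (1−δ):
42 ≥ 89(1−δ^4) + 10δ^4, so 79·δ^4 ≥ 47 and δ^4 ≥ 47/79.
δ ≥ (47/79)^(1/4) ≈ 0.878.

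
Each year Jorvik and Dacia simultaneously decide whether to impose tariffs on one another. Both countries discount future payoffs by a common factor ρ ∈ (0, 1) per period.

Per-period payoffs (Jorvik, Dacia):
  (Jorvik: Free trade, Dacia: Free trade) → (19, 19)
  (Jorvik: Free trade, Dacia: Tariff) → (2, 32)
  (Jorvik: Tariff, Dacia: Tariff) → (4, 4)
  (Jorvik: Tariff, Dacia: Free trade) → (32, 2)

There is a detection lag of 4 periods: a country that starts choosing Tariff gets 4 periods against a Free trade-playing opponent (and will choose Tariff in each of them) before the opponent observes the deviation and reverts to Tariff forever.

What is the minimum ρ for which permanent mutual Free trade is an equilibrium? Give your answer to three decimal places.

0.825

The best deviation is to choose Tariff for all 4 undetected periods, earning 32 each, then 4 forever once detected.
Deviation value: 32(1−ρ^4)/(1−ρ) + 4ρ^4/(1−ρ); cooperation value: 19/(1−ρ).
IC: 19 ≥ 32(1−ρ^4) + 4ρ^4 = 32 − 28ρ^4.
So ρ^4 ≥ 13/28, giving ρ ≥ (13/28)^(1/4) ≈ 0.825.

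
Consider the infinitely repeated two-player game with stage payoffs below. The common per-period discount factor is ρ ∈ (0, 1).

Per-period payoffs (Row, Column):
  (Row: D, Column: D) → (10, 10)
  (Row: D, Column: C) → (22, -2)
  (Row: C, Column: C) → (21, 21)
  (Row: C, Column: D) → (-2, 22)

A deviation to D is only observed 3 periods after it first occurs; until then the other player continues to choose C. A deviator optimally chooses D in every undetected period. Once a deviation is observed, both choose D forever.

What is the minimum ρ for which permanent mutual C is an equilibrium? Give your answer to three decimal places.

0.437

Deviating for the 3 undetected periods gains 22−21 = 1 per period over cooperation, then loses 21−10 = 11 per period forever once punishment starts.
Gain: 1(1 + ρ + … + ρ^2); loss: 11·ρ^3/(1−ρ).
No profitable deviation ⇔ 1(1−ρ^3) ≤ 11·ρ^3, i.e. ρ^3 ≥ 1/(1+11) = 1/12.
Hence ρ ≥ (1/12)^(1/3) ≈ 0.437.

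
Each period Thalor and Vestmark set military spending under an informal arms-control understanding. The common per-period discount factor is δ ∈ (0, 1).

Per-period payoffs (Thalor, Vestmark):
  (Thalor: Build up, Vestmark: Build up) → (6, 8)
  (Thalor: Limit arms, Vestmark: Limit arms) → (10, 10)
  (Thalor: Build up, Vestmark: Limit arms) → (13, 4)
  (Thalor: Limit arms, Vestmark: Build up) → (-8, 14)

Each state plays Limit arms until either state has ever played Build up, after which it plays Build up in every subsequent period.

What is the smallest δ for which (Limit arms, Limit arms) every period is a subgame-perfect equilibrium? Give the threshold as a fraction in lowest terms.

2/3

Thalor: cooperation gives 10 each period; deviation gives 13 once then 6 forever.
  10/(1−δ) ≥ 13 + 6δ/(1−δ) ⇒ δ ≥ 3/7.
Vestmark: cooperation gives 10 each period; deviation gives 14 once then 8 forever.
  δ ≥ 4/6 = 2/3.
Both must hold, so the binding constraint is Vestmark's: δ ≥ 2/3.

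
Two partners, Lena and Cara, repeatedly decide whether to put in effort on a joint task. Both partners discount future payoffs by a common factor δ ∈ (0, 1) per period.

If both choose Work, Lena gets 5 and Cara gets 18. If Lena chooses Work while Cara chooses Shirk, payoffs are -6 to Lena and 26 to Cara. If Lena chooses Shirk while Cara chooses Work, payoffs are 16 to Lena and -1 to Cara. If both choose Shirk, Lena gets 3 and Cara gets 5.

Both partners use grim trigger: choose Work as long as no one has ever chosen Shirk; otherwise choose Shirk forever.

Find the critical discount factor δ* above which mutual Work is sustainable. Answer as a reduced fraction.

11/13

Lena's threshold: (16−5)/(16−3) = 11/13.
Cara's threshold: (26−18)/(26−5) = 8/21.
11/13 > 8/21, so Lena binds and δ* = 11/13.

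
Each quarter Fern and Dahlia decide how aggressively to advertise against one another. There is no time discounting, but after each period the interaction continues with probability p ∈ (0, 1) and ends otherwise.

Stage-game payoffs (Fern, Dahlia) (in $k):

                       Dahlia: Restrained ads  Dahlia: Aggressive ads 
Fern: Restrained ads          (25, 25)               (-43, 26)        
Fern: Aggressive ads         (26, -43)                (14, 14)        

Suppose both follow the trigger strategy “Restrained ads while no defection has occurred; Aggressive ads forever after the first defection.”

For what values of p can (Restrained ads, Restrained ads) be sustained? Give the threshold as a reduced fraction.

1/12

Expected cooperation value is 25 + p·25 + p²·25 + … = 25/(1−p); deviation gives 26 + p·14/(1−p).
25 ≥ 26(1−p) + 14p ⇒ 12p ≥ 1 ⇒ p ≥ 1/12.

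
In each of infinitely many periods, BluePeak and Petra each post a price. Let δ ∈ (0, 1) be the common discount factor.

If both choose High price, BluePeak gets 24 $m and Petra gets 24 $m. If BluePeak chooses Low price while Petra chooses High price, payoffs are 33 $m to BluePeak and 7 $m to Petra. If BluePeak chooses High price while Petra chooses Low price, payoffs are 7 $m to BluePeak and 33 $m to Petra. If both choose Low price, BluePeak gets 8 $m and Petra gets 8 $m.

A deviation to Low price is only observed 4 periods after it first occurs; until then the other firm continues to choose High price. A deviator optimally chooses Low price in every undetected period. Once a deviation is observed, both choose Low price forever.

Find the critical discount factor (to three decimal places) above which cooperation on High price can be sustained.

0.775

Deviating for the 4 undetected periods gains 33−24 = 9 per period over cooperation, then loses 24−8 = 16 per period forever once punishment starts.
Gain: 9(1 + δ + … + δ^3); loss: 16·δ^4/(1−δ).
No profitable deviation ⇔ 9(1−δ^4) ≤ 16·δ^4, i.e. δ^4 ≥ 9/(9+16) = 9/25.
Hence δ ≥ (9/25)^(1/4) ≈ 0.775.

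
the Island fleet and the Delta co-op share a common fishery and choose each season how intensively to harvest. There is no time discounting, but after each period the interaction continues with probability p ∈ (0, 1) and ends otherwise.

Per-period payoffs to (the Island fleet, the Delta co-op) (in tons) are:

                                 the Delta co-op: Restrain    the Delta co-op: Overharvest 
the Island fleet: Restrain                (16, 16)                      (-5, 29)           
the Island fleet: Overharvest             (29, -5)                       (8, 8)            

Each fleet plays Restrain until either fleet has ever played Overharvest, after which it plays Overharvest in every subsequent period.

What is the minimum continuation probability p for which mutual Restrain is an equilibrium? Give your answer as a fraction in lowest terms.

Expected cooperation value is 16 + p·16 + p²·16 + … = 16/(1−p); deviation gives 29 + p·8/(1−p).
16 ≥ 29(1−p) + 8p ⇒ 21p ≥ 13 ⇒ p ≥ 13/21.

13/21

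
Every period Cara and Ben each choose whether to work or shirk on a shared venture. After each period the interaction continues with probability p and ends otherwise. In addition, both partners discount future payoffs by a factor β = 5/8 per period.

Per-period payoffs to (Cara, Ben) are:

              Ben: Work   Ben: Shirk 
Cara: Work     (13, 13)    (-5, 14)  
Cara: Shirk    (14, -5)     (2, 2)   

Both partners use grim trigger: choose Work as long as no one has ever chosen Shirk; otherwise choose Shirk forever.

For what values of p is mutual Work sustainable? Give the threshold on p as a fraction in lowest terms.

Expected continuation weight on next period's payoff is β·p = 5/8·p, which plays the role of the discount factor.
Cooperation requires 5/8·p ≥ (14−13)/(14−2) = 1/12, hence p ≥ 2/15.

2/15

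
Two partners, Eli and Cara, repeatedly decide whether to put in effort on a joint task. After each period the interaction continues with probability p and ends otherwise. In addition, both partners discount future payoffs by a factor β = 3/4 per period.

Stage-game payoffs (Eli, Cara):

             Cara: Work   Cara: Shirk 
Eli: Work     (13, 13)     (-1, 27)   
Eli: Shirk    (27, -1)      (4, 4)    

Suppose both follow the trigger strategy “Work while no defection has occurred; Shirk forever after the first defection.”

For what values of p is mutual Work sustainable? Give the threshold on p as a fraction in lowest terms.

56/69

With continuation probability p and discount β, the effective per-period discount factor is βp.
Grim-trigger IC: βp ≥ (27−13)/(27−4) = 14/23.
So p ≥ (14/23)/(3/4) = 56/69.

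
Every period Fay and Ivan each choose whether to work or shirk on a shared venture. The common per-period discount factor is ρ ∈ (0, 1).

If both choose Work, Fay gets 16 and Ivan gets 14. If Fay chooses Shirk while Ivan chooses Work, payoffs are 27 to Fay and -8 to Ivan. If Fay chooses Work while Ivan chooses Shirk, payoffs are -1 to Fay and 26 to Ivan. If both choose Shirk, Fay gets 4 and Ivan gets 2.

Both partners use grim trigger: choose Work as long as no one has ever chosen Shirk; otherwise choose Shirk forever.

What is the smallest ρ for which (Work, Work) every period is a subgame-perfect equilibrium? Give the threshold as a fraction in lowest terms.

For Fay: deviation gain 27−16 = 11, per-period punishment loss 16−4 = 12. IC gives ρ ≥ 11/23.
For Ivan: gain 12, loss 12 per period, so ρ ≥ 12/24 = 1/2.
The tighter constraint is Ivan's, so cooperation needs ρ ≥ 1/2.

1/2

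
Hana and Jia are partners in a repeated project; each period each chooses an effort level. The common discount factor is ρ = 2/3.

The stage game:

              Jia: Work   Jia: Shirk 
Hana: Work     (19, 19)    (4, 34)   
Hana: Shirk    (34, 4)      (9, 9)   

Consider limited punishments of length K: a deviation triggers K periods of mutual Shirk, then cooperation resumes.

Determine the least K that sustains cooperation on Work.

No profitable deviation requires (19−9)(ρ+…+ρ^K) ≥ 34−19, i.e. ρ+…+ρ^K ≥ 3/2 ≈ 1.5000.
With ρ = 2/3, the partial sums are K=1: 0.6667, K=2: 1.1111, K=3: 1.4074, K=4: 1.6049.
K = 4 is the first length at which the sum reaches 1.5000.

4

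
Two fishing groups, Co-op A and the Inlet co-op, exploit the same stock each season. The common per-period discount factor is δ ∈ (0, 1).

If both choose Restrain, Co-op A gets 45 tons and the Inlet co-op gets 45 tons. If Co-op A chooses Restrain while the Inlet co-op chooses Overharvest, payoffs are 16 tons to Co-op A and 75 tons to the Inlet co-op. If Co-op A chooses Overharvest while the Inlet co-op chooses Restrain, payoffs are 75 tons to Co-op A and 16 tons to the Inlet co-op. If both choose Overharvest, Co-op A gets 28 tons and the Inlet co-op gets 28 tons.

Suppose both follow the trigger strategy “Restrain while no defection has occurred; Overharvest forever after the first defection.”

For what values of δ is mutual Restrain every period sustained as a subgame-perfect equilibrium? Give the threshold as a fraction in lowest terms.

Cooperation forever yields 45 each period: 45/(1−δ).
Deviating yields 75 once, then 28 forever: 75 + 28δ/(1−δ).
No profitable deviation requires 45/(1−δ) ≥ 75 + 28δ/(1−δ).
Multiplying by (1−δ): 45 ≥ 75(1−δ) + 28δ = 75 − 47δ.
So 47δ ≥ 30, i.e. δ ≥ 30/47.

30/47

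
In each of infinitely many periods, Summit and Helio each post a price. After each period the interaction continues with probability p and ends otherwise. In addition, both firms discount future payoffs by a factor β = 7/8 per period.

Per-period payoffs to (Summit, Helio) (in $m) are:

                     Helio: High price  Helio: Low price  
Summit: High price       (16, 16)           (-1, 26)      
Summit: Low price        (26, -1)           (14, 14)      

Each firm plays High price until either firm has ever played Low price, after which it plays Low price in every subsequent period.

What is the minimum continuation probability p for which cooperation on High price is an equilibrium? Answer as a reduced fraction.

20/21

With continuation probability p and discount β, the effective per-period discount factor is βp.
Grim-trigger IC: βp ≥ (26−16)/(26−14) = 5/6.
So p ≥ (5/6)/(7/8) = 20/21.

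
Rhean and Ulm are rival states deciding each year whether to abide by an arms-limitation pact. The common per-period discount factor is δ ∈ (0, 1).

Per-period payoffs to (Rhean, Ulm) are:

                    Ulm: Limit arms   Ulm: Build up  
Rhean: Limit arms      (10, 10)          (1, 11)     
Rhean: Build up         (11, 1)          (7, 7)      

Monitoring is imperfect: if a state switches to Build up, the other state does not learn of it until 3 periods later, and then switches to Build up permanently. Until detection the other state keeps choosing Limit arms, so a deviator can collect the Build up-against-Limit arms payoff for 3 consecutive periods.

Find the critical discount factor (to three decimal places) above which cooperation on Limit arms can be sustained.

0.630

The best deviation is to choose Build up for all 3 undetected periods, earning 11 each, then 7 forever once detected.
Deviation value: 11(1−δ^3)/(1−δ) + 7δ^3/(1−δ); cooperation value: 10/(1−δ).
IC: 10 ≥ 11(1−δ^3) + 7δ^3 = 11 − 4δ^3.
So δ^3 ≥ 1/4, giving δ ≥ (1/4)^(1/3) ≈ 0.630.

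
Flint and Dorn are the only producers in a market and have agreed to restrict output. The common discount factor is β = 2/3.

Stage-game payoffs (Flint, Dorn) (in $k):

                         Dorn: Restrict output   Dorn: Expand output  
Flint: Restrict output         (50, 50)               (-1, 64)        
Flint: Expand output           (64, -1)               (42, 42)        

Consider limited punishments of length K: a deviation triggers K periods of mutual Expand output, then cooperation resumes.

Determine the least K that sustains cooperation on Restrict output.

Need Σ_{k=1}^{K} β^k ≥ (64−50)/(50−42) = 1.7500 at β = 2/3.
At K = 5 the sum is 1.7366 < 1.7500; at K = 6 it is 1.8244 ≥ 1.7500.
So the minimum punishment length is K = 6.

6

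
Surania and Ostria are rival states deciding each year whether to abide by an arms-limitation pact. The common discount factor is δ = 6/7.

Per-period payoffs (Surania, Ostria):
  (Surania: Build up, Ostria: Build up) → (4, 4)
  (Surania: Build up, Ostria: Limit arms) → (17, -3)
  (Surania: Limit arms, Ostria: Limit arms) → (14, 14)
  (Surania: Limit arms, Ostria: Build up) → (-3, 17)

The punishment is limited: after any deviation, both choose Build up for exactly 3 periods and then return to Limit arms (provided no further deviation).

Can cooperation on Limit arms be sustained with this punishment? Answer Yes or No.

Comparing payoff streams over the 4 periods until play realigns: cooperate → 14(1+δ+…+δ^3); deviate → 17 + 4(δ+…+δ^3).
Cooperation is sustained iff (14−4)(δ+…+δ^3) ≥ 17−14.
δ+…+δ^3 = 6/7·(1−(6/7)^3)/(1−6/7) = 2.2216, and (17−14)/(14−4) = 0.3000.
2.2216 ≥ 0.3000, so cooperation is sustainable.

Yes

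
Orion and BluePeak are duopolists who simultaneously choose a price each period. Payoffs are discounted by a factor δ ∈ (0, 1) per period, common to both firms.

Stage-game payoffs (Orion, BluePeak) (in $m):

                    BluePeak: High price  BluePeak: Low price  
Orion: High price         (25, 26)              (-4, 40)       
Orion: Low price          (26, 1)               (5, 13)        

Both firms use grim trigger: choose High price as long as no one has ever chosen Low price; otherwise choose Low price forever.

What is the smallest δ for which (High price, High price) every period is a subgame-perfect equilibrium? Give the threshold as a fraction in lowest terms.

Orion's threshold: (26−25)/(26−5) = 1/21.
BluePeak's threshold: (40−26)/(40−13) = 14/27.
1/21 < 14/27, so BluePeak binds and δ* = 14/27.

14/27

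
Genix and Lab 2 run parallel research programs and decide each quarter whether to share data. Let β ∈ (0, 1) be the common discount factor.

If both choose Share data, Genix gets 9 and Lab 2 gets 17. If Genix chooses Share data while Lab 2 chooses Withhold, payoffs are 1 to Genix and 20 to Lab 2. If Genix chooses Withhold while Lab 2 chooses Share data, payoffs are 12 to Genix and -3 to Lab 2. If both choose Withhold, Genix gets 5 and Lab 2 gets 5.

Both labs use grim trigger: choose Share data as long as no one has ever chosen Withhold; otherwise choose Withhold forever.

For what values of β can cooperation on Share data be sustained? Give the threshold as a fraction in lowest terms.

Genix: cooperation gives 9 each period; deviation gives 12 once then 5 forever.
  9/(1−β) ≥ 12 + 5β/(1−β) ⇒ β ≥ 3/7.
Lab 2: cooperation gives 17 each period; deviation gives 20 once then 5 forever.
  β ≥ 3/15 = 1/5.
Both must hold, so the binding constraint is Genix's: β ≥ 3/7.

3/7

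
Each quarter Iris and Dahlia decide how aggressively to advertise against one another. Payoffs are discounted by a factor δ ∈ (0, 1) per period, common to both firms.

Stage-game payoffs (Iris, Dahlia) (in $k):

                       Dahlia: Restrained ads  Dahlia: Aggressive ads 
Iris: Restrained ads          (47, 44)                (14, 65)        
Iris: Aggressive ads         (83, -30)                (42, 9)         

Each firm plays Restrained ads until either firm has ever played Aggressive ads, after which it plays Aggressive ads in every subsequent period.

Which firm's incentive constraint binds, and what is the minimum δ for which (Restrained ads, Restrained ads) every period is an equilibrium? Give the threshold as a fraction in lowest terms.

For Iris: deviation gain 83−47 = 36, per-period punishment loss 47−42 = 5. IC gives δ ≥ 36/41.
For Dahlia: gain 21, loss 35 per period, so δ ≥ 21/56 = 3/8.
The tighter constraint is Iris's, so cooperation needs δ ≥ 36/41.

Iris; δ ≥ 36/41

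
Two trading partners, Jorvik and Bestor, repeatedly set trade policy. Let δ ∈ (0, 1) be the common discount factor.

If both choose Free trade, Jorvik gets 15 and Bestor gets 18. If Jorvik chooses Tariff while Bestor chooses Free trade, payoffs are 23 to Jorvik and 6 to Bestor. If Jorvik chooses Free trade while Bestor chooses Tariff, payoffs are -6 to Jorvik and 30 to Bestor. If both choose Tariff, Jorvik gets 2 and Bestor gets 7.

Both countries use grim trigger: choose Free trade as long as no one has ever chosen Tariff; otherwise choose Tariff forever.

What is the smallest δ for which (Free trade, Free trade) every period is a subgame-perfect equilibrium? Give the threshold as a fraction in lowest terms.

Jorvik's threshold: (23−15)/(23−2) = 8/21.
Bestor's threshold: (30−18)/(30−7) = 12/23.
8/21 < 12/23, so Bestor binds and δ* = 12/23.

12/23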